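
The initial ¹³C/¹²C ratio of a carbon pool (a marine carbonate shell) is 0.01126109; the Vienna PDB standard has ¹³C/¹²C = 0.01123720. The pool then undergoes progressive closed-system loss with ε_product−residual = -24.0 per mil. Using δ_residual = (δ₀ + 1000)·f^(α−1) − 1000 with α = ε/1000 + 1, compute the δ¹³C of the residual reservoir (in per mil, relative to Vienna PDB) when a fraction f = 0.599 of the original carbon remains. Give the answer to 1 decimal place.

14.5 per mil

δ₀ = (0.01126109/0.01123720 − 1)×1000 = (1.002126 − 1)×1000 = 2.126 per mil
α − 1 = ε/1000 = -0.0240
f^(α−1) = 0.599^(-0.0240) = 1.012376
δ_res = (2.126 + 1000) × 1.012376 − 1000 = 1014.528 − 1000 = 14.53 per mil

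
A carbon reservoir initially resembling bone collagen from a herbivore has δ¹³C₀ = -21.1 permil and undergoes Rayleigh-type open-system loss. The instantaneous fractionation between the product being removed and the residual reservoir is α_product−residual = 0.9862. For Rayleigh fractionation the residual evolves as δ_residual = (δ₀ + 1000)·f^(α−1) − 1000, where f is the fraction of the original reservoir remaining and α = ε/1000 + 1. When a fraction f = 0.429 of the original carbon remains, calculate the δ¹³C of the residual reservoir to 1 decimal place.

Rayleigh residual: δ_res = (δ₀ + 1000)·f^(α−1) − 1000
α − 1 = -0.01380
f^(α−1) = 0.429^(-0.01380) = 1.011747
δ_res = (-21.1 + 1000) × 1.011747 − 1000 = 990.400 − 1000 = -9.60 permil

-9.6 permil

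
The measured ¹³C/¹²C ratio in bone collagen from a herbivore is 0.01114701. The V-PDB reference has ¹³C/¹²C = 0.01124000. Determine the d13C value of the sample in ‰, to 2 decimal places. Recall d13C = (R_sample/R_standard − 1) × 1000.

d13C = (R_sample / R_standard − 1) × 1000
R_sample / R_standard = 0.01114701 / 0.01124000 = 0.991727
d13C = (0.991727 − 1) × 1000 = -8.273‰

-8.27‰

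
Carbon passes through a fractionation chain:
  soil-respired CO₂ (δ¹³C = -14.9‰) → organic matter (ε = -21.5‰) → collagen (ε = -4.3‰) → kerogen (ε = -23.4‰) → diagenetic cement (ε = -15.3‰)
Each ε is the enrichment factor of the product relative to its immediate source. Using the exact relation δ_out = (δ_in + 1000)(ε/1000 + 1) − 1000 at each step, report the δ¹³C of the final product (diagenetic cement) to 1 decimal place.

step 1: δ = (-14.90 + 1000)·(-21.5/1000 + 1) − 1000 = -36.08‰
step 2: δ = (-36.08 + 1000)·(-4.3/1000 + 1) − 1000 = -40.22‰
step 3: δ = (-40.22 + 1000)·(-23.4/1000 + 1) − 1000 = -62.68‰
step 4: δ = (-62.68 + 1000)·(-15.3/1000 + 1) − 1000 = -77.02‰

-77.0‰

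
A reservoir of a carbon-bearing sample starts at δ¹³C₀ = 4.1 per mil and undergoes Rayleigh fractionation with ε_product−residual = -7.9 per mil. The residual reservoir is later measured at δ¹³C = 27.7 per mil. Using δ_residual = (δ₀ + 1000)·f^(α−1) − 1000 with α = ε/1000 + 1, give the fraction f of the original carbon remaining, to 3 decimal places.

0.053

α − 1 = ε/1000 = -0.0079
(δ_res + 1000)/(δ₀ + 1000) = (27.7 + 1000)/(4.1 + 1000) = 1027.7/1004.1 = 1.023504
f = 1.023504^(1/-0.0079) = exp(ln(1.023504)/-0.0079) = exp(0.02323/-0.0079)
f = exp(-2.9407) = 0.0528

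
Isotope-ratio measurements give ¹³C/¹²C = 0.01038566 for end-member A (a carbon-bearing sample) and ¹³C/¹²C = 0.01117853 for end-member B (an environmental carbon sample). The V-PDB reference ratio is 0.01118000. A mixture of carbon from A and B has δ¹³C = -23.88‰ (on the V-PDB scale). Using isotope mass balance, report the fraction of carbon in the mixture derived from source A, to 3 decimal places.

0.335

δ_A = (0.01038566/0.01118000 − 1)×1000 = (0.928950 − 1)×1000 = -71.050‰
δ_B = (0.01117853/0.01118000 − 1)×1000 = (0.999869 − 1)×1000 = -0.131‰
f_A = (δ_mix − δ_B)/(δ_A − δ_B) = (-23.88 − (-0.131))/(-71.050 − (-0.131))
f_A = -23.749 / -70.919 = 0.3349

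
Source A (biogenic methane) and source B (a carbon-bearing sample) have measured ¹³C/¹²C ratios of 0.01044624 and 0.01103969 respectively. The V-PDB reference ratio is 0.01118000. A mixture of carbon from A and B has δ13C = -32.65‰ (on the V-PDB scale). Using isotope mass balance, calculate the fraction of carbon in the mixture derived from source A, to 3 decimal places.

δ_A = (0.01044624/0.01118000 − 1)×1000 = (0.934369 − 1)×1000 = -65.631‰
δ_B = (0.01103969/0.01118000 − 1)×1000 = (0.987450 − 1)×1000 = -12.550‰
f_A = (δ_mix − δ_B)/(δ_A − δ_B) = (-32.65 − (-12.550))/(-65.631 − (-12.550))
f_A = -20.100 / -53.081 = 0.3787

0.379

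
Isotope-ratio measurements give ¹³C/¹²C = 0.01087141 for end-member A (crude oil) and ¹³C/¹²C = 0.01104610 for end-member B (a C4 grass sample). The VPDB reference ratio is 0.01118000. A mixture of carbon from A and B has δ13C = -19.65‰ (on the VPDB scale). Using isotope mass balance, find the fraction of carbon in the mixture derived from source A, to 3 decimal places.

δ_A = (0.01087141/0.01118000 − 1)×1000 = (0.972398 − 1)×1000 = -27.602‰
δ_B = (0.01104610/0.01118000 − 1)×1000 = (0.988023 − 1)×1000 = -11.977‰
f_A = (δ_mix − δ_B)/(δ_A − δ_B) = (-19.65 − (-11.977))/(-27.602 − (-11.977))
f_A = -7.673 / -15.625 = 0.4911

0.491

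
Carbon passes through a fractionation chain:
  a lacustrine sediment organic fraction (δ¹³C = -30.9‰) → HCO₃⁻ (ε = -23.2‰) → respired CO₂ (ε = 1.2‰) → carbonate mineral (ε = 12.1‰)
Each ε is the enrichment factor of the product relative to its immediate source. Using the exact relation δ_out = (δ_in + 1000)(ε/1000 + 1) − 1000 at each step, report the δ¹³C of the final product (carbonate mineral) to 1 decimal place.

-40.8‰

step 1: δ = (-30.90 + 1000)·(-23.2/1000 + 1) − 1000 = -53.38‰
step 2: δ = (-53.38 + 1000)·(1.2/1000 + 1) − 1000 = -52.25‰
step 3: δ = (-52.25 + 1000)·(12.1/1000 + 1) − 1000 = -40.78‰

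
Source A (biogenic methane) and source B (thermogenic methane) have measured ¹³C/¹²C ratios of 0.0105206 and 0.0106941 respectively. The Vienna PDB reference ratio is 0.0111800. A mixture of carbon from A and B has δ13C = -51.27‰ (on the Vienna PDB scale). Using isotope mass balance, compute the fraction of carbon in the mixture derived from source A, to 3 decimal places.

0.503

δ_A = (0.0105206/0.0111800 − 1)×1000 = (0.941020 − 1)×1000 = -58.980‰
δ_B = (0.0106941/0.0111800 − 1)×1000 = (0.956538 − 1)×1000 = -43.462‰
f_A = (δ_mix − δ_B)/(δ_A − δ_B) = (-51.27 − (-43.462))/(-58.980 − (-43.462))
f_A = -7.808 / -15.519 = 0.5032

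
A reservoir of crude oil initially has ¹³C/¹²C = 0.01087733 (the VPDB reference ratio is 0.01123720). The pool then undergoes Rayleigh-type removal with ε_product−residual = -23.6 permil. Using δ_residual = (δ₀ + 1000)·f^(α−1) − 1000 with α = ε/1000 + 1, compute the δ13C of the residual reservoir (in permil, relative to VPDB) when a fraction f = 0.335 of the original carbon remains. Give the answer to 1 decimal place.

δ₀ = (0.01087733/0.01123720 − 1)×1000 = (0.967975 − 1)×1000 = -32.025 permil
α − 1 = ε/1000 = -0.0236
f^(α−1) = 0.335^(-0.0236) = 1.026145
δ_res = (-32.025 + 1000) × 1.026145 − 1000 = 993.283 − 1000 = -6.72 permil

-6.7 permil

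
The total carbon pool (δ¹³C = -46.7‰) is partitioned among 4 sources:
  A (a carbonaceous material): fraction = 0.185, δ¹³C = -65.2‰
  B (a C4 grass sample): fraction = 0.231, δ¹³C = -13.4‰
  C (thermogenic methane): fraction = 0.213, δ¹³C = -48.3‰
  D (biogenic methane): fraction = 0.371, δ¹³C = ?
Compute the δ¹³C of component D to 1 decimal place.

-57.3‰

Isotope mass balance: δ_bulk = Σ fᵢ·δᵢ.
-46.7 = 0.185×(-65.2) + 0.231×(-13.4) + 0.213×(-48.3) + 0.371×δ_D
0.371·δ_D = -46.7 − (-25.445) = -21.255
δ_D = -21.255 / 0.371 = -57.29‰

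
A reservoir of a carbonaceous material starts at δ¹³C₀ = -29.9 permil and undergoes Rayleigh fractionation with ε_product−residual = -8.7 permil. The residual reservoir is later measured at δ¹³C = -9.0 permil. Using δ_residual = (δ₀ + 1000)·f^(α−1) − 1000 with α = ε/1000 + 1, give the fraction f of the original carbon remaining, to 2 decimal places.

0.09

α − 1 = ε/1000 = -0.0087
(δ_res + 1000)/(δ₀ + 1000) = (-9.0 + 1000)/(-29.9 + 1000) = 991.0/970.1 = 1.021544
f = 1.021544^(1/-0.0087) = exp(ln(1.021544)/-0.0087) = exp(0.02132/-0.0087)
f = exp(-2.4500) = 0.0863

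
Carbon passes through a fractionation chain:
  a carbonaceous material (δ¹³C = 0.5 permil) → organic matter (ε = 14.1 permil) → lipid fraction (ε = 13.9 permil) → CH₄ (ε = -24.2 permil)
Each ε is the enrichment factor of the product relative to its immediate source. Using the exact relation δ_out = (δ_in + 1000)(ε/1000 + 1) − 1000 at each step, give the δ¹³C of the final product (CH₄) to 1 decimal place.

step 1: δ = (0.50 + 1000)·(14.1/1000 + 1) − 1000 = 14.61 permil
step 2: δ = (14.61 + 1000)·(13.9/1000 + 1) − 1000 = 28.71 permil
step 3: δ = (28.71 + 1000)·(-24.2/1000 + 1) − 1000 = 3.82 permil

3.8 permil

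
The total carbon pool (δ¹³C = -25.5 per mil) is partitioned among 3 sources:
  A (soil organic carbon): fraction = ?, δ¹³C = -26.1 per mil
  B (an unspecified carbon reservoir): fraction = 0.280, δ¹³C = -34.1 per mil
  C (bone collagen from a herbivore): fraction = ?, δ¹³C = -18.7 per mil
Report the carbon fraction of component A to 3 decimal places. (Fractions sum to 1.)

0.336

Let f_A and f_C be the unknown fractions; fractions sum to 1 so f_A + f_C = 0.720.
Mass balance: Σ fᵢ·δᵢ = δ_bulk ⇒ f_A·(-26.1) + f_C·(-18.7) = -25.5 − (-9.548) = -15.952
Substitute f_C = 0.720 − f_A:
f_A·(-26.1 − -18.7) = -15.952 − 0.720×(-18.7) = -2.488
f_A = -2.488 / -7.4 = 0.3362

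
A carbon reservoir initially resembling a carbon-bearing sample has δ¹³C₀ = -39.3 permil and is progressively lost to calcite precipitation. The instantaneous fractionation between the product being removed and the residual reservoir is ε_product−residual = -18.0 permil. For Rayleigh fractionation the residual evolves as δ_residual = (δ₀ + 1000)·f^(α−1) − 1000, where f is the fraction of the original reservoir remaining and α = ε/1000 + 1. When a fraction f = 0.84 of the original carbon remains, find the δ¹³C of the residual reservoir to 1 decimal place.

Rayleigh residual: δ_res = (δ₀ + 1000)·f^(α−1) − 1000
α = ε/1000 + 1 = 0.98200, so α − 1 = -0.01800
f^(α−1) = 0.84^(-0.01800) = 1.003143
δ_res = (-39.3 + 1000) × 1.003143 − 1000 = 963.720 − 1000 = -36.28 permil

-36.3 permil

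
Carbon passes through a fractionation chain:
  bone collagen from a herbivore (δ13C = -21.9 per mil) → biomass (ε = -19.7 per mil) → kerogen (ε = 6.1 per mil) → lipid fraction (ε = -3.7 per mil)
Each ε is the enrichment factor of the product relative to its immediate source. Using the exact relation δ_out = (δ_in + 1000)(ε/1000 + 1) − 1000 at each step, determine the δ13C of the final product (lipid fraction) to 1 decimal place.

step 1: δ = (-21.90 + 1000)·(-19.7/1000 + 1) − 1000 = -41.17 per mil
step 2: δ = (-41.17 + 1000)·(6.1/1000 + 1) − 1000 = -35.32 per mil
step 3: δ = (-35.32 + 1000)·(-3.7/1000 + 1) − 1000 = -38.89 per mil

-38.9 per mil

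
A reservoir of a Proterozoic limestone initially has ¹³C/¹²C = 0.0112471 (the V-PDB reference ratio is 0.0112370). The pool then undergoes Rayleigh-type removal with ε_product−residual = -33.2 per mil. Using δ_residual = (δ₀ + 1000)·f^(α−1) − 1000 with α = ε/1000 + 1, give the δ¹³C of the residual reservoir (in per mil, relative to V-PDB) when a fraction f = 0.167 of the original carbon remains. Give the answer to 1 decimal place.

62.2 per mil

δ₀ = (0.0112471/0.0112370 − 1)×1000 = (1.000899 − 1)×1000 = 0.899 per mil
α − 1 = ε/1000 = -0.0332
f^(α−1) = 0.167^(-0.0332) = 1.061221
δ_res = (0.899 + 1000) × 1.061221 − 1000 = 1062.175 − 1000 = 62.17 per mil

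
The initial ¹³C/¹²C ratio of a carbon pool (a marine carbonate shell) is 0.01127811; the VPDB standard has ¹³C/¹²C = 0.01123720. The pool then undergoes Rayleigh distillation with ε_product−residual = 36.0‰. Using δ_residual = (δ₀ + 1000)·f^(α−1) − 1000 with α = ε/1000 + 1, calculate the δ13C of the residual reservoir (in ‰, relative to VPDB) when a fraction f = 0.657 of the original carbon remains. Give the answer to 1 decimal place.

δ₀ = (0.01127811/0.01123720 − 1)×1000 = (1.003641 − 1)×1000 = 3.641‰
α − 1 = ε/1000 = 0.0360
f^(α−1) = 0.657^(0.0360) = 0.984991
δ_res = (3.641 + 1000) × 0.984991 − 1000 = 988.577 − 1000 = -11.42‰

-11.4‰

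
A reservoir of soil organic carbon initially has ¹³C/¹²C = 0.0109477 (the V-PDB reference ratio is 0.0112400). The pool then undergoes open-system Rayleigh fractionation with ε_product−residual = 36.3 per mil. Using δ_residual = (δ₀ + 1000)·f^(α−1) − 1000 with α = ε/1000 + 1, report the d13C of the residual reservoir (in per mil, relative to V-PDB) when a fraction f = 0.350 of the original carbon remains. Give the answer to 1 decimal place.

-62.4 per mil

δ₀ = (0.0109477/0.0112400 − 1)×1000 = (0.973995 − 1)×1000 = -26.005 per mil
α − 1 = ε/1000 = 0.0363
f^(α−1) = 0.350^(0.0363) = 0.962608
δ_res = (-26.005 + 1000) × 0.962608 − 1000 = 937.575 − 1000 = -62.42 per mil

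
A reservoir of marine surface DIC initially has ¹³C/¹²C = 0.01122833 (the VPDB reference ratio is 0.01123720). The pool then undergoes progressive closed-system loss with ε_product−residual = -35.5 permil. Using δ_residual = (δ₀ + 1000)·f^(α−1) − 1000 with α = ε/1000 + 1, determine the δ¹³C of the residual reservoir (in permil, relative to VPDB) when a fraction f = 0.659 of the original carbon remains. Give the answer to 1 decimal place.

14.1 permil

δ₀ = (0.01122833/0.01123720 − 1)×1000 = (0.999211 − 1)×1000 = -0.789 permil
α − 1 = ε/1000 = -0.0355
f^(α−1) = 0.659^(-0.0355) = 1.014915
δ_res = (-0.789 + 1000) × 1.014915 − 1000 = 1014.114 − 1000 = 14.11 permil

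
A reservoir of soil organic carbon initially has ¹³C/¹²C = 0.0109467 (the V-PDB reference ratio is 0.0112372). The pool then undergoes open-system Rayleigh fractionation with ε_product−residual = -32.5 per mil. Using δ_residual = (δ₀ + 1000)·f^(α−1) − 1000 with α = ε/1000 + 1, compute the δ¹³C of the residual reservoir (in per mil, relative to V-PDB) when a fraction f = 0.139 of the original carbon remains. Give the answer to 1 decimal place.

38.7 per mil

δ₀ = (0.0109467/0.0112372 − 1)×1000 = (0.974148 − 1)×1000 = -25.852 per mil
α − 1 = ε/1000 = -0.0325
f^(α−1) = 0.139^(-0.0325) = 1.066233
δ_res = (-25.852 + 1000) × 1.066233 − 1000 = 1038.669 − 1000 = 38.67 per mil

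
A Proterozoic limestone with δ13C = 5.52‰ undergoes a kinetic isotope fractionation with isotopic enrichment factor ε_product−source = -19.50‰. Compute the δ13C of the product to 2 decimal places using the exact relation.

To first order, δ_product ≈ δ_source + ε = -13.98‰.
Exactly, δ_product = (δ_source + 1000)·(ε/1000 + 1) − 1000.
δ_product = (5.52 + 1000) × (-19.50/1000 + 1) − 1000
δ_product = -14.088‰

-14.09‰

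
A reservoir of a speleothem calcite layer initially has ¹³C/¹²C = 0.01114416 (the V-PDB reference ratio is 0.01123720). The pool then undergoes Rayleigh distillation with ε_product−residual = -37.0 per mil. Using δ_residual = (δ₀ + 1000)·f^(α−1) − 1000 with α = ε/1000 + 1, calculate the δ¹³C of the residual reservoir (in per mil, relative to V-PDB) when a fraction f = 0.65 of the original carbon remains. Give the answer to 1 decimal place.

δ₀ = (0.01114416/0.01123720 − 1)×1000 = (0.991720 − 1)×1000 = -8.280 per mil
α − 1 = ε/1000 = -0.0370
f^(α−1) = 0.65^(-0.0370) = 1.016067
δ_res = (-8.280 + 1000) × 1.016067 − 1000 = 1007.654 − 1000 = 7.65 per mil

7.7 per mil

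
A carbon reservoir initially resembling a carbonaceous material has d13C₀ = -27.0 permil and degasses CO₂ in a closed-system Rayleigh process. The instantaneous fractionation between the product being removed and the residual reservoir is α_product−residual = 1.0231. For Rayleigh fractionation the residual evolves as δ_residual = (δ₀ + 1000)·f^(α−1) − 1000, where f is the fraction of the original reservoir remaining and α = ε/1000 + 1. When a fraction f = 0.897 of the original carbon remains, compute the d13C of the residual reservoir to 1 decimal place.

-29.4 permil

Rayleigh residual: δ_res = (δ₀ + 1000)·f^(α−1) − 1000
α − 1 = 0.02310
f^(α−1) = 0.897^(0.02310) = 0.997492
δ_res = (-27.0 + 1000) × 0.997492 − 1000 = 970.560 − 1000 = -29.44 permil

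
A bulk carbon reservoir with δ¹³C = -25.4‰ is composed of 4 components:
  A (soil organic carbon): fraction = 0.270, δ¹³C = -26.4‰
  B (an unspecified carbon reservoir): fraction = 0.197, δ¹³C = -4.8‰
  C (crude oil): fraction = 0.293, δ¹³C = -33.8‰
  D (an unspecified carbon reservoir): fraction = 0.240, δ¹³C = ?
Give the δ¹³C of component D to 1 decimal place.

-30.9‰

Isotope mass balance: δ_bulk = Σ fᵢ·δᵢ.
-25.4 = 0.270×(-26.4) + 0.197×(-4.8) + 0.293×(-33.8) + 0.240×δ_D
0.240·δ_D = -25.4 − (-17.977) = -7.423
δ_D = -7.423 / 0.240 = -30.93‰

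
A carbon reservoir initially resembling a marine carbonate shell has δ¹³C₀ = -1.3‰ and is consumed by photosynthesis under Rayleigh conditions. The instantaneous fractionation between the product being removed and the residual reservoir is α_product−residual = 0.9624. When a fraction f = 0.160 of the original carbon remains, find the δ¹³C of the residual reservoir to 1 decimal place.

Rayleigh residual: δ_res = (δ₀ + 1000)·f^(α−1) − 1000
α − 1 = -0.03760
f^(α−1) = 0.160^(-0.03760) = 1.071334
δ_res = (-1.3 + 1000) × 1.071334 − 1000 = 1069.942 − 1000 = 69.94‰

69.9‰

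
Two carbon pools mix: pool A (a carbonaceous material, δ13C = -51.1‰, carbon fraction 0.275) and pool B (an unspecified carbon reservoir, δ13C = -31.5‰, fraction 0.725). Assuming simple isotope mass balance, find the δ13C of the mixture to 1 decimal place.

-36.9‰

δ_mix = f_A·δ_A + f_B·δ_B
δ_mix = 0.275 × (-51.1) + 0.725 × (-31.5)
δ_mix = -14.05 + -22.84 = -36.89‰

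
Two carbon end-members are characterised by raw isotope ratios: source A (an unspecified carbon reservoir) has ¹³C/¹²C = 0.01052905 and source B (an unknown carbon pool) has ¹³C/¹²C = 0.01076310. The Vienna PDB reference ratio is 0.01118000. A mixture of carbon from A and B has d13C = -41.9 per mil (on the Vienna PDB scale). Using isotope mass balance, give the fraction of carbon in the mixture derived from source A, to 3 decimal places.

0.220

δ_A = (0.01052905/0.01118000 − 1)×1000 = (0.941775 − 1)×1000 = -58.225 per mil
δ_B = (0.01076310/0.01118000 − 1)×1000 = (0.962710 − 1)×1000 = -37.290 per mil
f_A = (δ_mix − δ_B)/(δ_A − δ_B) = (-41.9 − (-37.290))/(-58.225 − (-37.290))
f_A = -4.610 / -20.935 = 0.2202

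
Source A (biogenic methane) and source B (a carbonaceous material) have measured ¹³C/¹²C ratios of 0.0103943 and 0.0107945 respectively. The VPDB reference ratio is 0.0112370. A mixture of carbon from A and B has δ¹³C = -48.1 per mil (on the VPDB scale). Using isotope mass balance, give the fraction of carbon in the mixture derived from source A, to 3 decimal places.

δ_A = (0.0103943/0.0112370 − 1)×1000 = (0.925007 − 1)×1000 = -74.993 per mil
δ_B = (0.0107945/0.0112370 − 1)×1000 = (0.960621 − 1)×1000 = -39.379 per mil
f_A = (δ_mix − δ_B)/(δ_A − δ_B) = (-48.1 − (-39.379))/(-74.993 − (-39.379))
f_A = -8.721 / -35.614 = 0.2449

0.245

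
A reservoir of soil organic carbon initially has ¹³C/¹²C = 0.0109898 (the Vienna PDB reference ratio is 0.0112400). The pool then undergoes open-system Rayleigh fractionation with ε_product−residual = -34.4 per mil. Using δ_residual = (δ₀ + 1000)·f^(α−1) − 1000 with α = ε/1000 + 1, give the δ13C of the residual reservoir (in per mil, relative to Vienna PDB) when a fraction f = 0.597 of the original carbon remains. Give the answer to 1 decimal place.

δ₀ = (0.0109898/0.0112400 − 1)×1000 = (0.977740 − 1)×1000 = -22.260 per mil
α − 1 = ε/1000 = -0.0344
f^(α−1) = 0.597^(-0.0344) = 1.017903
δ_res = (-22.260 + 1000) × 1.017903 − 1000 = 995.245 − 1000 = -4.76 per mil

-4.8 per mil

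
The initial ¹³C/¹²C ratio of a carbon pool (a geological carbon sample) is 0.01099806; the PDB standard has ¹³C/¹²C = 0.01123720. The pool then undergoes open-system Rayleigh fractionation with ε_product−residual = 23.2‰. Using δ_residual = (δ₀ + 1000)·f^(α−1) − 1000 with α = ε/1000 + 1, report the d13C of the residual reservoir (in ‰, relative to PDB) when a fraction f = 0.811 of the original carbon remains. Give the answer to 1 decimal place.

-26.0‰

δ₀ = (0.01099806/0.01123720 − 1)×1000 = (0.978719 − 1)×1000 = -21.281‰
α − 1 = ε/1000 = 0.0232
f^(α−1) = 0.811^(0.0232) = 0.995152
δ_res = (-21.281 + 1000) × 0.995152 − 1000 = 973.974 − 1000 = -26.03‰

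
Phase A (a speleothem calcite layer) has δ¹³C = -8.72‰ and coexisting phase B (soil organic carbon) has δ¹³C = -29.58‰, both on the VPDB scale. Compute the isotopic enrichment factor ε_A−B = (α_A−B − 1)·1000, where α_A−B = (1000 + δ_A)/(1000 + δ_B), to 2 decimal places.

α_A−B = (1000 + -8.72) / (1000 + -29.58) = 991.28 / 970.42 = 1.021496
ε_A−B = (1.021496 − 1) × 1000 = 21.496‰
(The approximation ε ≈ δ_A − δ_B would give 20.86‰.)

21.50‰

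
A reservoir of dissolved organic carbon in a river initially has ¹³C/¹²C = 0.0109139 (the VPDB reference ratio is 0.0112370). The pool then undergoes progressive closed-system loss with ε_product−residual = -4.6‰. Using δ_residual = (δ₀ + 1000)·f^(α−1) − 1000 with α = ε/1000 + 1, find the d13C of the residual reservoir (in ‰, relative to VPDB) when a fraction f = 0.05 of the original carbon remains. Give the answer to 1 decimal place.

-15.3‰

δ₀ = (0.0109139/0.0112370 − 1)×1000 = (0.971247 − 1)×1000 = -28.753‰
α − 1 = ε/1000 = -0.0046
f^(α−1) = 0.05^(-0.0046) = 1.013876
δ_res = (-28.753 + 1000) × 1.013876 − 1000 = 984.724 − 1000 = -15.28‰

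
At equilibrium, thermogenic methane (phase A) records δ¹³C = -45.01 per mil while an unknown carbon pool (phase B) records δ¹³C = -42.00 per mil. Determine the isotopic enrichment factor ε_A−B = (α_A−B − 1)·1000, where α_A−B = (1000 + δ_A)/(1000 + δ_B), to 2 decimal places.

-3.14 per mil

α_A−B = (1000 + -45.01) / (1000 + -42.00) = 954.99 / 958.00 = 0.996858
ε_A−B = (0.996858 − 1) × 1000 = -3.142 per mil
(The approximation ε ≈ δ_A − δ_B would give -3.01 per mil.)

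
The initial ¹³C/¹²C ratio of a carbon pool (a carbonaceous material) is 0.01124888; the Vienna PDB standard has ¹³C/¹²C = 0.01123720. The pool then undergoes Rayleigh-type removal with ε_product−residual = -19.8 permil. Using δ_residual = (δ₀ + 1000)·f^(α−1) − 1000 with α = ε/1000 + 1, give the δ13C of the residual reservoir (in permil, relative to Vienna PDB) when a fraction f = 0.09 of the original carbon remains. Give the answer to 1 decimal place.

49.9 permil

δ₀ = (0.01124888/0.01123720 − 1)×1000 = (1.001039 − 1)×1000 = 1.039 permil
α − 1 = ε/1000 = -0.0198
f^(α−1) = 0.09^(-0.0198) = 1.048832
δ_res = (1.039 + 1000) × 1.048832 − 1000 = 1049.922 − 1000 = 49.92 permil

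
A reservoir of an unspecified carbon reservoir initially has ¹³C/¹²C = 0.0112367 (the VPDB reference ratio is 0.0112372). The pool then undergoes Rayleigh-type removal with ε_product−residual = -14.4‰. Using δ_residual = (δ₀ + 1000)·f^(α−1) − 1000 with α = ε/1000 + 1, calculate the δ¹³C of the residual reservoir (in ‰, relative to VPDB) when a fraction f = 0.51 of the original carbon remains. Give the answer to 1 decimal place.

9.7‰

δ₀ = (0.0112367/0.0112372 − 1)×1000 = (0.999956 − 1)×1000 = -0.044‰
α − 1 = ε/1000 = -0.0144
f^(α−1) = 0.51^(-0.0144) = 1.009743
δ_res = (-0.044 + 1000) × 1.009743 − 1000 = 1009.698 − 1000 = 9.70‰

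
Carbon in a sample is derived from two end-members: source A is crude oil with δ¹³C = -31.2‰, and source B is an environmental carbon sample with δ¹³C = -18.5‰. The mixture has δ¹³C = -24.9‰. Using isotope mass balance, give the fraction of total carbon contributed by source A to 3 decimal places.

0.504

δ_mix = f_A·δ_A + (1 − f_A)·δ_B  ⇒  f_A = (δ_mix − δ_B)/(δ_A − δ_B)
f_A = (-24.9 − (-18.5)) / (-31.2 − (-18.5))
f_A = -6.4 / -12.7 = 0.5039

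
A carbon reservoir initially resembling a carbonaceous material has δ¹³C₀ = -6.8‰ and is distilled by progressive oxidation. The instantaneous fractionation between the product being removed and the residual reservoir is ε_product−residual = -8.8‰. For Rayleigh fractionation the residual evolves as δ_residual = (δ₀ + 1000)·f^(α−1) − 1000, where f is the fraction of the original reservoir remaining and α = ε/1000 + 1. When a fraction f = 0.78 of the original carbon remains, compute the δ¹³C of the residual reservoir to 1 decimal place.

-4.6‰

Rayleigh residual: δ_res = (δ₀ + 1000)·f^(α−1) − 1000
α = ε/1000 + 1 = 0.99120, so α − 1 = -0.00880
f^(α−1) = 0.78^(-0.00880) = 1.002189
δ_res = (-6.8 + 1000) × 1.002189 − 1000 = 995.374 − 1000 = -4.63‰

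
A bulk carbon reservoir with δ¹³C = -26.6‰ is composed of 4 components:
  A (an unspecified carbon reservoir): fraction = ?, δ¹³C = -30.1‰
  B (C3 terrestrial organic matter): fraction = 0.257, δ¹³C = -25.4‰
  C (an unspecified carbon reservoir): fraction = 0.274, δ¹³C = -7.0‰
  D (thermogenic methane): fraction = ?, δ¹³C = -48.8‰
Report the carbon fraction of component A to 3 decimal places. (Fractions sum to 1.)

0.253

Let f_A and f_D be the unknown fractions; fractions sum to 1 so f_A + f_D = 0.469.
Mass balance: Σ fᵢ·δᵢ = δ_bulk ⇒ f_A·(-30.1) + f_D·(-48.8) = -26.6 − (-8.446) = -18.154
Substitute f_D = 0.469 − f_A:
f_A·(-30.1 − -48.8) = -18.154 − 0.469×(-48.8) = 4.733
f_A = 4.733 / 18.7 = 0.2531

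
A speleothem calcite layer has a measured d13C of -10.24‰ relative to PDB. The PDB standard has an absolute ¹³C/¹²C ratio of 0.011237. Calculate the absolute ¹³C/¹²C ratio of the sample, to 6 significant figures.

R_sample = R_standard × (d13C/1000 + 1)
R_sample = 0.011237 × (-10.24/1000 + 1) = 0.011237 × 0.989760
R_sample = 0.0111219

0.0111219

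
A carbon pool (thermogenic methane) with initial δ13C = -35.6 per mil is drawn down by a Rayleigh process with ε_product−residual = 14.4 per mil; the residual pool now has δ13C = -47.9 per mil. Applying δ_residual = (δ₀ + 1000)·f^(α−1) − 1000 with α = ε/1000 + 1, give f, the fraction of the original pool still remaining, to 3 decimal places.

α − 1 = ε/1000 = 0.0144
(δ_res + 1000)/(δ₀ + 1000) = (-47.9 + 1000)/(-35.6 + 1000) = 952.1/964.4 = 0.987246
f = 0.987246^(1/0.0144) = exp(ln(0.987246)/0.0144) = exp(-0.01284/0.0144)
f = exp(-0.8914) = 0.4101

0.410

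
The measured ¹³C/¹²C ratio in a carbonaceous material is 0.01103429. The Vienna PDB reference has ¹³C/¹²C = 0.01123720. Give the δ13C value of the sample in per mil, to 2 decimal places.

-18.06 per mil

δ13C = (R_sample / R_standard − 1) × 1000
R_sample / R_standard = 0.01103429 / 0.01123720 = 0.981943
δ13C = (0.981943 − 1) × 1000 = -18.057 per mil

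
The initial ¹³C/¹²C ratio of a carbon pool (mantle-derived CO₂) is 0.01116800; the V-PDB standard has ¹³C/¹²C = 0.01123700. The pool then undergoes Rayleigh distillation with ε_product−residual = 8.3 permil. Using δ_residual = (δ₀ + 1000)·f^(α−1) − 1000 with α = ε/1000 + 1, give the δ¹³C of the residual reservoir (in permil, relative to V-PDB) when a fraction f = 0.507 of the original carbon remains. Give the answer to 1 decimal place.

-11.7 permil

δ₀ = (0.01116800/0.01123700 − 1)×1000 = (0.993860 − 1)×1000 = -6.140 permil
α − 1 = ε/1000 = 0.0083
f^(α−1) = 0.507^(0.0083) = 0.994378
δ_res = (-6.140 + 1000) × 0.994378 − 1000 = 988.272 − 1000 = -11.73 permil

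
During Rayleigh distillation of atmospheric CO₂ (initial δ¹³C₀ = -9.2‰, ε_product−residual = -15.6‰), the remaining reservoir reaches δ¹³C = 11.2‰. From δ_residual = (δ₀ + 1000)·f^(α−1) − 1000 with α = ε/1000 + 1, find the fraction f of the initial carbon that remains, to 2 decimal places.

0.27

α − 1 = ε/1000 = -0.0156
(δ_res + 1000)/(δ₀ + 1000) = (11.2 + 1000)/(-9.2 + 1000) = 1011.2/990.8 = 1.020589
f = 1.020589^(1/-0.0156) = exp(ln(1.020589)/-0.0156) = exp(0.02038/-0.0156)
f = exp(-1.3064) = 0.2708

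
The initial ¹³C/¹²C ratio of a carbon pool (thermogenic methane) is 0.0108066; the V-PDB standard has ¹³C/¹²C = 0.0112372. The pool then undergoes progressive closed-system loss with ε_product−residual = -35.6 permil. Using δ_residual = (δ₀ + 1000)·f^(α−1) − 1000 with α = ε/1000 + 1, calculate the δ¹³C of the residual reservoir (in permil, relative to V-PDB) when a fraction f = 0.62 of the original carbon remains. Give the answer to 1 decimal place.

δ₀ = (0.0108066/0.0112372 − 1)×1000 = (0.961681 − 1)×1000 = -38.319 permil
α − 1 = ε/1000 = -0.0356
f^(α−1) = 0.62^(-0.0356) = 1.017164
δ_res = (-38.319 + 1000) × 1.017164 − 1000 = 978.187 − 1000 = -21.81 permil

-21.8 permil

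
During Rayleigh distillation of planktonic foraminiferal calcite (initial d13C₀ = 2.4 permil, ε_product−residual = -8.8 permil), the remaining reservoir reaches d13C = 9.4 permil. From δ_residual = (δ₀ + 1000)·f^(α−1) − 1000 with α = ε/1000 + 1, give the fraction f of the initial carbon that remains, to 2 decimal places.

α − 1 = ε/1000 = -0.0088
(δ_res + 1000)/(δ₀ + 1000) = (9.4 + 1000)/(2.4 + 1000) = 1009.4/1002.4 = 1.006983
f = 1.006983^(1/-0.0088) = exp(ln(1.006983)/-0.0088) = exp(0.00696/-0.0088)
f = exp(-0.7908) = 0.4535

0.45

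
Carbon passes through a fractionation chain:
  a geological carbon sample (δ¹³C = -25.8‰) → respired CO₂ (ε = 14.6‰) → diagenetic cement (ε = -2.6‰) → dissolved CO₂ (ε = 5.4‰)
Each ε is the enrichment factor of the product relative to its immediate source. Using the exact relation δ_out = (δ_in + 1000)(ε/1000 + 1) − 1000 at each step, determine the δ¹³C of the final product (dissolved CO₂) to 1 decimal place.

step 1: δ = (-25.80 + 1000)·(14.6/1000 + 1) − 1000 = -11.58‰
step 2: δ = (-11.58 + 1000)·(-2.6/1000 + 1) − 1000 = -14.15‰
step 3: δ = (-14.15 + 1000)·(5.4/1000 + 1) − 1000 = -8.82‰

-8.8‰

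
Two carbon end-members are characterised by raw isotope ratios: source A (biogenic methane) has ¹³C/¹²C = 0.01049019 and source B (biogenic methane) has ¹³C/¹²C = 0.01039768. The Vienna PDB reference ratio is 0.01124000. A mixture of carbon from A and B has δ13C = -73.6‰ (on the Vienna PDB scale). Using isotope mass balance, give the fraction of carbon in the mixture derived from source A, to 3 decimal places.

δ_A = (0.01049019/0.01124000 − 1)×1000 = (0.933291 − 1)×1000 = -66.709‰
δ_B = (0.01039768/0.01124000 − 1)×1000 = (0.925060 − 1)×1000 = -74.940‰
f_A = (δ_mix − δ_B)/(δ_A − δ_B) = (-73.6 − (-74.940))/(-66.709 − (-74.940))
f_A = 1.340 / 8.230 = 0.1627

0.163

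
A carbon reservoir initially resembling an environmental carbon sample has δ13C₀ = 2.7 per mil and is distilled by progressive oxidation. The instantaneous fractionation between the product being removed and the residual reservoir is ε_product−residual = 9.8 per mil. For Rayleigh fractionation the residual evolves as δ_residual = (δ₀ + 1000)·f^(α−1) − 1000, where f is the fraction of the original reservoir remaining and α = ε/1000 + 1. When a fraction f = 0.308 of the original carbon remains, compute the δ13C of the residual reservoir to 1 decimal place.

Rayleigh residual: δ_res = (δ₀ + 1000)·f^(α−1) − 1000
α = ε/1000 + 1 = 1.00980, so α − 1 = 0.00980
f^(α−1) = 0.308^(0.00980) = 0.988525
δ_res = (2.7 + 1000) × 0.988525 − 1000 = 991.194 − 1000 = -8.81 per mil

-8.8 per mil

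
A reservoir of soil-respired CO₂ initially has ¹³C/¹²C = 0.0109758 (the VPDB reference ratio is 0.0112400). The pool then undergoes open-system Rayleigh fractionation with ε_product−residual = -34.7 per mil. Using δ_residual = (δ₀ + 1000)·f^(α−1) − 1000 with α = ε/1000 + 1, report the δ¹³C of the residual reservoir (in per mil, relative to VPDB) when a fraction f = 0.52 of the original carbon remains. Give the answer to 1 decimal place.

-1.1 per mil

δ₀ = (0.0109758/0.0112400 − 1)×1000 = (0.976495 − 1)×1000 = -23.505 per mil
α − 1 = ε/1000 = -0.0347
f^(α−1) = 0.52^(-0.0347) = 1.022951
δ_res = (-23.505 + 1000) × 1.022951 − 1000 = 998.906 − 1000 = -1.09 per mil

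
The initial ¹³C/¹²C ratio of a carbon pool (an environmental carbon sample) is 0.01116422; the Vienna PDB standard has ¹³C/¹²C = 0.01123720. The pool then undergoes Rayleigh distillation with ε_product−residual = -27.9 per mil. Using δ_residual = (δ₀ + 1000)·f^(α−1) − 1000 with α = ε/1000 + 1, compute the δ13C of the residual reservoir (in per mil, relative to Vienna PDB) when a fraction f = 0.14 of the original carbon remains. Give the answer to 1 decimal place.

49.5 per mil

δ₀ = (0.01116422/0.01123720 − 1)×1000 = (0.993505 − 1)×1000 = -6.495 per mil
α − 1 = ε/1000 = -0.0279
f^(α−1) = 0.14^(-0.0279) = 1.056387
δ_res = (-6.495 + 1000) × 1.056387 − 1000 = 1049.526 − 1000 = 49.53 per mil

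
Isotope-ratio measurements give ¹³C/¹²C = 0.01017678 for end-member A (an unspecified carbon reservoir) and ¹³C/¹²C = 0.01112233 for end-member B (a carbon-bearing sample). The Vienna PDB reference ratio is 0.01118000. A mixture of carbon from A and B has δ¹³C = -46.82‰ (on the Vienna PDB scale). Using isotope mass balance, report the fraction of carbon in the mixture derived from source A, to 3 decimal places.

δ_A = (0.01017678/0.01118000 − 1)×1000 = (0.910267 − 1)×1000 = -89.733‰
δ_B = (0.01112233/0.01118000 − 1)×1000 = (0.994842 − 1)×1000 = -5.158‰
f_A = (δ_mix − δ_B)/(δ_A − δ_B) = (-46.82 − (-5.158))/(-89.733 − (-5.158))
f_A = -41.662 / -84.575 = 0.4926

0.493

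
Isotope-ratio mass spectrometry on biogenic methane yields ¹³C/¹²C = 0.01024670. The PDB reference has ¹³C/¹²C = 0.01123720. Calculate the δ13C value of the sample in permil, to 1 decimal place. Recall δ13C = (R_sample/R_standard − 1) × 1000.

δ13C = (R_sample / R_standard − 1) × 1000
R_sample / R_standard = 0.01024670 / 0.01123720 = 0.911855
δ13C = (0.911855 − 1) × 1000 = -88.14 permil

-88.1 permil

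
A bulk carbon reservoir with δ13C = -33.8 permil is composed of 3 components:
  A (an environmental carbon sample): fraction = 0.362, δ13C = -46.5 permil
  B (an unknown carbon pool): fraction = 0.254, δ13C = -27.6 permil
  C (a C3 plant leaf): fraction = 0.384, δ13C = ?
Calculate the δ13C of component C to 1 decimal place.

-25.9 permil

Isotope mass balance: δ_bulk = Σ fᵢ·δᵢ.
-33.8 = 0.362×(-46.5) + 0.254×(-27.6) + 0.384×δ_C
0.384·δ_C = -33.8 − (-23.843) = -9.957
δ_C = -9.957 / 0.384 = -25.93 permil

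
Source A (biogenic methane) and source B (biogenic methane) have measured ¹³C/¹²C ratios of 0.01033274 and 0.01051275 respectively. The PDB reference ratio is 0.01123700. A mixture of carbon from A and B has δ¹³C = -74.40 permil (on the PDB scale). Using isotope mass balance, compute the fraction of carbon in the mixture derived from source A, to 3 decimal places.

0.621

δ_A = (0.01033274/0.01123700 − 1)×1000 = (0.919528 − 1)×1000 = -80.472 permil
δ_B = (0.01051275/0.01123700 − 1)×1000 = (0.935548 − 1)×1000 = -64.452 permil
f_A = (δ_mix − δ_B)/(δ_A − δ_B) = (-74.40 − (-64.452))/(-80.472 − (-64.452))
f_A = -9.948 / -16.019 = 0.6210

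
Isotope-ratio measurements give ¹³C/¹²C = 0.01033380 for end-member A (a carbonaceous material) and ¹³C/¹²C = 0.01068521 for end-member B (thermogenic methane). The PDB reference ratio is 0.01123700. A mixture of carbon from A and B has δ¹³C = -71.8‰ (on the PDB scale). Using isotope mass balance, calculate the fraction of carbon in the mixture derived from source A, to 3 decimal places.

δ_A = (0.01033380/0.01123700 − 1)×1000 = (0.919623 − 1)×1000 = -80.377‰
δ_B = (0.01068521/0.01123700 − 1)×1000 = (0.950895 − 1)×1000 = -49.105‰
f_A = (δ_mix − δ_B)/(δ_A − δ_B) = (-71.8 − (-49.105))/(-80.377 − (-49.105))
f_A = -22.695 / -31.273 = 0.7257

0.726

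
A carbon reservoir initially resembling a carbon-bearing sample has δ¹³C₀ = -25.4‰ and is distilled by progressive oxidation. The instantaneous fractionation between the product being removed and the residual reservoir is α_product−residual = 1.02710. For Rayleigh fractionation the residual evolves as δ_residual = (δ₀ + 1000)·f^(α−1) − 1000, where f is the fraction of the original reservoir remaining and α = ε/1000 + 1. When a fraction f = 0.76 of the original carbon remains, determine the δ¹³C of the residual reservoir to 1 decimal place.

Rayleigh residual: δ_res = (δ₀ + 1000)·f^(α−1) − 1000
α − 1 = 0.02710
f^(α−1) = 0.76^(0.02710) = 0.992590
δ_res = (-25.4 + 1000) × 0.992590 − 1000 = 967.379 − 1000 = -32.62‰

-32.6‰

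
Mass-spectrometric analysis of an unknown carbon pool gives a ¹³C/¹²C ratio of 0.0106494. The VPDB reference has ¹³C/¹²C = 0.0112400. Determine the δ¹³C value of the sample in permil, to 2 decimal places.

δ¹³C = (R_sample / R_standard − 1) × 1000
R_sample / R_standard = 0.0106494 / 0.0112400 = 0.947456
δ¹³C = (0.947456 − 1) × 1000 = -52.544 permil

-52.54 permil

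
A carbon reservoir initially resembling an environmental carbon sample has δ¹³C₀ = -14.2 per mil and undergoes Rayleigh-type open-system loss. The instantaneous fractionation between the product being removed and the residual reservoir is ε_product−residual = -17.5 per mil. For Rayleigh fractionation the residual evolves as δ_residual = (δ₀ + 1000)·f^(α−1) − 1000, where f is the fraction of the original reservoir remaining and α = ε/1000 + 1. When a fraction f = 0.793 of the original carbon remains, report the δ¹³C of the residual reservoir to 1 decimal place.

-10.2 per mil

Rayleigh residual: δ_res = (δ₀ + 1000)·f^(α−1) − 1000
α = ε/1000 + 1 = 0.98250, so α − 1 = -0.01750
f^(α−1) = 0.793^(-0.01750) = 1.004067
δ_res = (-14.2 + 1000) × 1.004067 − 1000 = 989.809 − 1000 = -10.19 per mil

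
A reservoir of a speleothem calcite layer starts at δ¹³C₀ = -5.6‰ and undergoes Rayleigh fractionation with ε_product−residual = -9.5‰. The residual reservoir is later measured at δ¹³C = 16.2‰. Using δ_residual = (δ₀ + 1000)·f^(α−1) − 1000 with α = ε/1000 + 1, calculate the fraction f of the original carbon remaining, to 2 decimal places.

α − 1 = ε/1000 = -0.0095
(δ_res + 1000)/(δ₀ + 1000) = (16.2 + 1000)/(-5.6 + 1000) = 1016.2/994.4 = 1.021923
f = 1.021923^(1/-0.0095) = exp(ln(1.021923)/-0.0095) = exp(0.02169/-0.0095)
f = exp(-2.2827) = 0.1020

0.10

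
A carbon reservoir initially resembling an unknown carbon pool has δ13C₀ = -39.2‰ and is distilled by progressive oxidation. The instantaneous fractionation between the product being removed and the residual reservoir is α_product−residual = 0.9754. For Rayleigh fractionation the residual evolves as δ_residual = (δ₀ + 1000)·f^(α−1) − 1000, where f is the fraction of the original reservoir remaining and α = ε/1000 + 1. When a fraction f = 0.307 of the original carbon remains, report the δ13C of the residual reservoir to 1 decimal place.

-10.9‰

Rayleigh residual: δ_res = (δ₀ + 1000)·f^(α−1) − 1000
α − 1 = -0.02460
f^(α−1) = 0.307^(-0.02460) = 1.029476
δ_res = (-39.2 + 1000) × 1.029476 − 1000 = 989.121 − 1000 = -10.88‰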